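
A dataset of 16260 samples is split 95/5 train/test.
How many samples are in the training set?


Test set = 16260 * 5% = 813. Training set = 16260 - 813 = 15447.

15447


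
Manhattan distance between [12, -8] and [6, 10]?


d = sum of absolute differences: |12-6|=6 + |-8-10|=18 = 24.

24


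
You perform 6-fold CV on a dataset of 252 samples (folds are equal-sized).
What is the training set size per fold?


Each validation fold has 252/6 = 42 samples. Training set = 252 - 42 = 210.

210


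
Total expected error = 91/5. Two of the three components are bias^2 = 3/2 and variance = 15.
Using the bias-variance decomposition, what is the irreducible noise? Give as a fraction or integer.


Total error = bias^2 + variance + irreducible noise. So irreducible noise = 91/5 - 3/2 - 15 = 17/10.

17/10


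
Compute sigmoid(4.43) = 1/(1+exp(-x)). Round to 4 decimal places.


sigma(4.43) = 1/(1+e^(-4.43)) = 1/(1+0.011914) = 1/1.011914 = 0.9882.

0.9882


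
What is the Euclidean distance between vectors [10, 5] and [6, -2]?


d = sqrt(sum of squared differences). (10-6)^2=16, (5--2)^2=49. Sum = 65.

sqrt(65)


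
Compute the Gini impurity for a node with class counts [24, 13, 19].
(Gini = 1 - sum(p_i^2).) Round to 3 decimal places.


Total = 56. Proportions: 24/56, 13/56, 19/56. sum(p_i^2) = 0.3527. Gini = 1 - 0.3527 = 0.6473, which rounds to 0.647.

0.647


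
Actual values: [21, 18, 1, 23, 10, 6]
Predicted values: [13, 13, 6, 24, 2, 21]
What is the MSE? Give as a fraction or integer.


MSE = (1/6) * ((21-13)^2=64 + (18-13)^2=25 + (1-6)^2=25 + (23-24)^2=1 + (10-2)^2=64 + (6-21)^2=225). Sum = 404. MSE = 202/3.

202/3


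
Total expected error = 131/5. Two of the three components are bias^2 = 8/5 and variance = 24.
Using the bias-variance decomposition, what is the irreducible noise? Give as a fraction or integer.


Total error = bias^2 + variance + irreducible noise. So irreducible noise = 131/5 - 8/5 - 24 = 3/5.

3/5


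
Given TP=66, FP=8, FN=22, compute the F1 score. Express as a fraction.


Precision = 66/74 = 33/37. Recall = 66/88 = 3/4. F1 = 2*P*R/(P+R) = 22/27.

22/27


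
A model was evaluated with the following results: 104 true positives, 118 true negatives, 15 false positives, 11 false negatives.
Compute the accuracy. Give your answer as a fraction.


Accuracy = (TP + TN) / (TP + TN + FP + FN) = (104 + 118) / 248 = 111/124.

111/124


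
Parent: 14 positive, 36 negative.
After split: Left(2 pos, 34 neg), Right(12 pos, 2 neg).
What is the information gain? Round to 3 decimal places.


H(parent) = 0.8555. H(left) = 0.3095, H(right) = 0.5917. Weighted = (36/50)*0.3095 + (14/50)*0.5917 = 0.3885. IG = 0.8555 - 0.3885 = 0.4670, which rounds to 0.467.

0.467


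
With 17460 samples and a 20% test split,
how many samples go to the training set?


Test set = 17460 * 20% = 3492. Training set = 17460 - 3492 = 13968.

13968


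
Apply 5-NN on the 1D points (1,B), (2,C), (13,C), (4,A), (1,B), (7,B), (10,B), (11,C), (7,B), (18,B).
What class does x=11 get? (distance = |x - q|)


Distances: |1-11|=10, |2-11|=9, |13-11|=2, |4-11|=7, |1-11|=10, |7-11|=4, |10-11|=1, |11-11|=0, |7-11|=4, |18-11|=7. 5 nearest: (11,C), (10,B), (13,C), (7,B), (7,B). Counts: {'C': 2, 'B': 3}. Majority class: B.

B


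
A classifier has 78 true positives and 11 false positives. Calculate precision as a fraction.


Precision = TP / (TP + FP) = 78 / 89 = 78/89.

78/89


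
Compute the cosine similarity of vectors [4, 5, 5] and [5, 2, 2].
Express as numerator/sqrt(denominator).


dot = 40. |a|^2 = 66, |b|^2 = 33. cos = 40/sqrt(2178).

40/sqrt(2178)


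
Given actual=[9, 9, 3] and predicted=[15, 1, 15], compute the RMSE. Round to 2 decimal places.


MSE = 81.3333. RMSE = sqrt(81.3333) = 9.02.

9.02


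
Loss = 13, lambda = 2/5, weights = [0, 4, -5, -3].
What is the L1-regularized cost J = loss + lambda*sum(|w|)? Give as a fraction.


L1 norm = sum(|w|) = 12. J = 13 + 2/5 * 12 = 89/5.

89/5


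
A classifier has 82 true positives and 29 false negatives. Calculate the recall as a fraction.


Recall = TP / (TP + FN) = 82 / 111 = 82/111.

82/111


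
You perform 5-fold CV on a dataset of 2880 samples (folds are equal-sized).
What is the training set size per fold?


Each validation fold has 2880/5 = 576 samples. Training set = 2880 - 576 = 2304.

2304


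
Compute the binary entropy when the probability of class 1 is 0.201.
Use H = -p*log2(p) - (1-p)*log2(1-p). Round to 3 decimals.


H = -0.201*log2(0.201) - 0.799*log2(0.799) = 0.724.

0.724


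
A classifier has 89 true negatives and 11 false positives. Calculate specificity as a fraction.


Specificity = TN / (TN + FP) = 89 / 100 = 89/100.

89/100


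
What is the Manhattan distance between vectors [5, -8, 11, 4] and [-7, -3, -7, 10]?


d = sum of absolute differences: |5--7|=12 + |-8--3|=5 + |11--7|=18 + |4-10|=6 = 41.

41


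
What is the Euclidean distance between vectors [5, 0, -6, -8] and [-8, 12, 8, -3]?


d = sqrt(sum of squared differences). (5--8)^2=169, (0-12)^2=144, (-6-8)^2=196, (-8--3)^2=25. Sum = 534.

sqrt(534)


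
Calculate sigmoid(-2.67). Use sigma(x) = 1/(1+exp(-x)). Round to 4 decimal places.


sigma(-2.67) = 1/(1+e^(2.67)) = 1/(1+14.439969) = 1/15.439969 = 0.0648.

0.0648


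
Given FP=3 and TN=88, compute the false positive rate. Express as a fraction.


FPR = FP / (FP + TN) = 3 / 91 = 3/91.

3/91


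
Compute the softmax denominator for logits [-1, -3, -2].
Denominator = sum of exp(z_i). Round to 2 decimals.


Denom = e^-1=0.3679 + e^-3=0.0498 + e^-2=0.1353. Sum = 0.5530, which rounds to 0.55.

0.55


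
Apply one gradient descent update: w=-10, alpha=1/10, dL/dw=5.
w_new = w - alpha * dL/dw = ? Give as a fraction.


w_new = -10 - 1/10 * 5 = -10 - 1/2 = -21/2.

-21/2


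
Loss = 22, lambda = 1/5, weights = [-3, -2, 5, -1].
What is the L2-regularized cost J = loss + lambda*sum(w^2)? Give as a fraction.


L2 sq norm = sum(w^2) = 39. J = 22 + 1/5 * 39 = 149/5.

149/5


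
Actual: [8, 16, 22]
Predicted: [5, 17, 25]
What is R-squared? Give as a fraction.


Mean(y) = 46/3. SS_res = 19. SS_tot = 296/3. R^2 = 1 - 19/(296/3) = 239/296.

239/296


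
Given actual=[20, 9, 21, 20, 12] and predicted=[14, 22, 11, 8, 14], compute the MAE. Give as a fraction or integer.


MAE = (1/5) * (|20-14|=6 + |9-22|=13 + |21-11|=10 + |20-8|=12 + |12-14|=2). Sum = 43. MAE = 43/5.

43/5


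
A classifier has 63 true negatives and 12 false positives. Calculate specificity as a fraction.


Specificity = TN / (TN + FP) = 63 / 75 = 21/25.

21/25


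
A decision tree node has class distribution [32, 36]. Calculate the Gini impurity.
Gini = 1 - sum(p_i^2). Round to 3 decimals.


Total = 68. Proportions: 32/68, 36/68. sum(p_i^2) = 0.5017. Gini = 1 - 0.5017 = 0.4983, which rounds to 0.498.

0.498


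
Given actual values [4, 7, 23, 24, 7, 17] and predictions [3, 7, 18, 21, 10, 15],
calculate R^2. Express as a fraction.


Mean(y) = 41/3. SS_res = 48. SS_tot = 1162/3. R^2 = 1 - 48/(1162/3) = 509/581.

509/581


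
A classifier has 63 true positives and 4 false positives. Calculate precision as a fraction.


Precision = TP / (TP + FP) = 63 / 67 = 63/67.

63/67


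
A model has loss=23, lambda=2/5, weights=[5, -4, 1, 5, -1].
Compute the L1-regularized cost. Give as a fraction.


L1 norm = sum(|w|) = 16. J = 23 + 2/5 * 16 = 147/5.

147/5


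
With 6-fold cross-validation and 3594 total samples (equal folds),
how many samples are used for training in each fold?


Each validation fold has 3594/6 = 599 samples. Training set = 3594 - 599 = 2995.

2995


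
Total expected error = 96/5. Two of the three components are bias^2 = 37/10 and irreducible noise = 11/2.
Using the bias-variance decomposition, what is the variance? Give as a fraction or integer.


Total error = bias^2 + variance + irreducible noise. So variance = 96/5 - 37/10 - 11/2 = 10.

10


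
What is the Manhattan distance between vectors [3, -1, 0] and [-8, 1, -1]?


d = sum of absolute differences: |3--8|=11 + |-1-1|=2 + |0--1|=1 = 14.

14


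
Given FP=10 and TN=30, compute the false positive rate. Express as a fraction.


FPR = FP / (FP + TN) = 10 / 40 = 1/4.

1/4


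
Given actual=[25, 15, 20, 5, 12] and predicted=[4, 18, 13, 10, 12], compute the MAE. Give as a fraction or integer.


MAE = (1/5) * (|25-4|=21 + |15-18|=3 + |20-13|=7 + |5-10|=5 + |12-12|=0). Sum = 36. MAE = 36/5.

36/5


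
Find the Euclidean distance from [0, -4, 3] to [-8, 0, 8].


d = sqrt(sum of squared differences). (0--8)^2=64, (-4-0)^2=16, (3-8)^2=25. Sum = 105.

sqrt(105)


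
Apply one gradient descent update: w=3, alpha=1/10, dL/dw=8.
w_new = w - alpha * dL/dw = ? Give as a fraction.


w_new = 3 - 1/10 * 8 = 3 - 4/5 = 11/5.

11/5


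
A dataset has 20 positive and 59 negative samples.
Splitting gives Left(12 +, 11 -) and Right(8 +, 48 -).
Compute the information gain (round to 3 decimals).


H(parent) = 0.8163. H(left) = 0.9986, H(right) = 0.5917. Weighted = (23/79)*0.9986 + (56/79)*0.5917 = 0.7102. IG = 0.8163 - 0.7102 = 0.1061, which rounds to 0.106.

0.106


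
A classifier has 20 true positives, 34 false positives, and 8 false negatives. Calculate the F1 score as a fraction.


Precision = 20/54 = 10/27. Recall = 20/28 = 5/7. F1 = 2*P*R/(P+R) = 20/41.

20/41


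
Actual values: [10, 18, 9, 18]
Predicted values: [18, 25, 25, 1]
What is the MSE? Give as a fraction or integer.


MSE = (1/4) * ((10-18)^2=64 + (18-25)^2=49 + (9-25)^2=256 + (18-1)^2=289). Sum = 658. MSE = 329/2.

329/2


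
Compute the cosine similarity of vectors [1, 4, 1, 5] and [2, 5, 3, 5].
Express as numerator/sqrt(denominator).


dot = 50. |a|^2 = 43, |b|^2 = 63. cos = 50/sqrt(2709).

50/sqrt(2709)


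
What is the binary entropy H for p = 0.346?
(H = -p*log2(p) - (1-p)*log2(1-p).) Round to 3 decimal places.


H = -0.346*log2(0.346) - 0.654*log2(0.654) = 0.930.

0.930


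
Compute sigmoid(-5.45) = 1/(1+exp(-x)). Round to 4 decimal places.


sigma(-5.45) = 1/(1+e^(5.45)) = 1/(1+232.758166) = 1/233.758166 = 0.0043.

0.0043


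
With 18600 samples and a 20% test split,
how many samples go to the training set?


Test set = 18600 * 20% = 3720. Training set = 18600 - 3720 = 14880.

14880


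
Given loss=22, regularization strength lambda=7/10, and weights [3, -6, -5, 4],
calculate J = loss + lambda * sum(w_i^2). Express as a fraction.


L2 sq norm = sum(w^2) = 86. J = 22 + 7/10 * 86 = 411/5.

411/5


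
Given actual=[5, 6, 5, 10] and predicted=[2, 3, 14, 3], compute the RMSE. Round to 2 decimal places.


MSE = 37.0000. RMSE = sqrt(37.0000) = 6.08.

6.08


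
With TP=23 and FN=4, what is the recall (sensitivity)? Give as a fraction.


Recall = TP / (TP + FN) = 23 / 27 = 23/27.

23/27


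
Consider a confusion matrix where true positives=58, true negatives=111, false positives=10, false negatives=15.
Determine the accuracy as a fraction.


Accuracy = (TP + TN) / (TP + TN + FP + FN) = (58 + 111) / 194 = 169/194.

169/194


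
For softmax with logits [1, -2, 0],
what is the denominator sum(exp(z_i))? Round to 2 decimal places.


Denom = e^1=2.7183 + e^-2=0.1353 + e^0=1.0000. Sum = 3.8536, which rounds to 3.85.

3.85


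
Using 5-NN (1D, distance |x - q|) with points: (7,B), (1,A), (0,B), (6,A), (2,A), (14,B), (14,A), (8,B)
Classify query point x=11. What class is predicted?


Distances: |7-11|=4, |1-11|=10, |0-11|=11, |6-11|=5, |2-11|=9, |14-11|=3, |14-11|=3, |8-11|=3. 5 nearest: (14,A), (14,B), (8,B), (7,B), (6,A). Counts: {'A': 2, 'B': 3}. Majority class: B.

B


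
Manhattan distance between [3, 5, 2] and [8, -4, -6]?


d = sum of absolute differences: |3-8|=5 + |5--4|=9 + |2--6|=8 = 22.

22


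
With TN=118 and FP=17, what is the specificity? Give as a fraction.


Specificity = TN / (TN + FP) = 118 / 135 = 118/135.

118/135


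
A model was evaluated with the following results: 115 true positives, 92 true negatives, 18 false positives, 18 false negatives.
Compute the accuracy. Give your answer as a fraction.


Accuracy = (TP + TN) / (TP + TN + FP + FN) = (115 + 92) / 243 = 23/27.

23/27


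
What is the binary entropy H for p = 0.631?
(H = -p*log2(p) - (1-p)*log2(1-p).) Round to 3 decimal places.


H = -0.631*log2(0.631) - 0.369*log2(0.369) = 0.950.

0.950


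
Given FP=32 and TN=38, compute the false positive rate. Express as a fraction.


FPR = FP / (FP + TN) = 32 / 70 = 16/35.

16/35


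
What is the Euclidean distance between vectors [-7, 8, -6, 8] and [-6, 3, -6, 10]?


d = sqrt(sum of squared differences). (-7--6)^2=1, (8-3)^2=25, (-6--6)^2=0, (8-10)^2=4. Sum = 30.

sqrt(30)


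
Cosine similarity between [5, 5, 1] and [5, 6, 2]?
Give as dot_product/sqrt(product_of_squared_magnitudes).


dot = 57. |a|^2 = 51, |b|^2 = 65. cos = 57/sqrt(3315).

57/sqrt(3315)


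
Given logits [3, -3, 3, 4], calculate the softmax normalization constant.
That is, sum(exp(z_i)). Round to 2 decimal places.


Denom = e^3=20.0855 + e^-3=0.0498 + e^3=20.0855 + e^4=54.5982. Sum = 94.8190, which rounds to 94.82.

94.82


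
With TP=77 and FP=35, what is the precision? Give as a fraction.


Precision = TP / (TP + FP) = 77 / 112 = 11/16.

11/16


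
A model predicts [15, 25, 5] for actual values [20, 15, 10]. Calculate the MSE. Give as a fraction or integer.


MSE = (1/3) * ((20-15)^2=25 + (15-25)^2=100 + (10-5)^2=25). Sum = 150. MSE = 50.

50


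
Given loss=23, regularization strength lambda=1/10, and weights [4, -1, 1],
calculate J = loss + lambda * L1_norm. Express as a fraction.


L1 norm = sum(|w|) = 6. J = 23 + 1/10 * 6 = 118/5.

118/5


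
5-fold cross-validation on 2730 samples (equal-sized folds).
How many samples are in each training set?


Each validation fold has 2730/5 = 546 samples. Training set = 2730 - 546 = 2184.

2184


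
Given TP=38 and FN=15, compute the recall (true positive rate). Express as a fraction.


Recall = TP / (TP + FN) = 38 / 53 = 38/53.

38/53


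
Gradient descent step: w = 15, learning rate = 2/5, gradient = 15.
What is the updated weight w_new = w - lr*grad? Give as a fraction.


w_new = 15 - 2/5 * 15 = 15 - 6 = 9.

9


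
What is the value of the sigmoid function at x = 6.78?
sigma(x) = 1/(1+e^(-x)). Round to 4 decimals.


sigma(6.78) = 1/(1+e^(-6.78)) = 1/(1+0.001136) = 1/1.001136 = 0.9989.

0.9989


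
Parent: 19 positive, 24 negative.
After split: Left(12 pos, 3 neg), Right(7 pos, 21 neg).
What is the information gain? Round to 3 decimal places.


H(parent) = 0.9902. H(left) = 0.7219, H(right) = 0.8113. Weighted = (15/43)*0.7219 + (28/43)*0.8113 = 0.7801. IG = 0.9902 - 0.7801 = 0.2101, which rounds to 0.210.

0.210


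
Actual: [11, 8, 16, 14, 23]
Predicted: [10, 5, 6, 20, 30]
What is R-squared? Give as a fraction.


Mean(y) = 72/5. SS_res = 195. SS_tot = 646/5. R^2 = 1 - 195/(646/5) = -329/646.

-329/646


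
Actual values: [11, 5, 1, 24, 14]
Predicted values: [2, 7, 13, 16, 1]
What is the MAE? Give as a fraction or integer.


MAE = (1/5) * (|11-2|=9 + |5-7|=2 + |1-13|=12 + |24-16|=8 + |14-1|=13). Sum = 44. MAE = 44/5.

44/5


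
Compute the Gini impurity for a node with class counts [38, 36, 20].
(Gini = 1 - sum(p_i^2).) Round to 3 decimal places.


Total = 94. Proportions: 38/94, 36/94, 20/94. sum(p_i^2) = 0.3554. Gini = 1 - 0.3554 = 0.6446, which rounds to 0.645.

0.645


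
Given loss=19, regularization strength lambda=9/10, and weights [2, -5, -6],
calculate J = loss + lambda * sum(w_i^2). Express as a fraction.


L2 sq norm = sum(w^2) = 65. J = 19 + 9/10 * 65 = 155/2.

155/2


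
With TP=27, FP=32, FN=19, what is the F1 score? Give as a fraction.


Precision = 27/59 = 27/59. Recall = 27/46 = 27/46. F1 = 2*P*R/(P+R) = 18/35.

18/35


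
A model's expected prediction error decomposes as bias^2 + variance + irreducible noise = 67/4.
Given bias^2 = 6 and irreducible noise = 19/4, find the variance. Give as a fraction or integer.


Total error = bias^2 + variance + irreducible noise. So variance = 67/4 - 6 - 19/4 = 6.

6


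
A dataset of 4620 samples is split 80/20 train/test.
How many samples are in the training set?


Test set = 4620 * 20% = 924. Training set = 4620 - 924 = 3696.

3696


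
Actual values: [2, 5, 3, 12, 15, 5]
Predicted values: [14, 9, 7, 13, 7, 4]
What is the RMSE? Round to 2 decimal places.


MSE = 40.3333. RMSE = sqrt(40.3333) = 6.35.

6.35


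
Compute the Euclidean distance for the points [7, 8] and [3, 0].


d = sqrt(sum of squared differences). (7-3)^2=16, (8-0)^2=64. Sum = 80.

sqrt(80)


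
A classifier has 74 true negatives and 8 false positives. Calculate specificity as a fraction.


Specificity = TN / (TN + FP) = 74 / 82 = 37/41.

37/41


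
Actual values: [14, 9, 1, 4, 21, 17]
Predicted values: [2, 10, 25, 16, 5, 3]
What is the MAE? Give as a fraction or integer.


MAE = (1/6) * (|14-2|=12 + |9-10|=1 + |1-25|=24 + |4-16|=12 + |21-5|=16 + |17-3|=14). Sum = 79. MAE = 79/6.

79/6


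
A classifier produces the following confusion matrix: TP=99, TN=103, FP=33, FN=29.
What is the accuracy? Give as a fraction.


Accuracy = (TP + TN) / (TP + TN + FP + FN) = (99 + 103) / 264 = 101/132.

101/132


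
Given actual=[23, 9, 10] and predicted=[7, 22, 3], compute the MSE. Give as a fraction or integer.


MSE = (1/3) * ((23-7)^2=256 + (9-22)^2=169 + (10-3)^2=49). Sum = 474. MSE = 158.

158


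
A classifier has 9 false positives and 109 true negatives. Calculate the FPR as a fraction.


FPR = FP / (FP + TN) = 9 / 118 = 9/118.

9/118


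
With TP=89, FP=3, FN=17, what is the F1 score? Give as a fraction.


Precision = 89/92 = 89/92. Recall = 89/106 = 89/106. F1 = 2*P*R/(P+R) = 89/99.

89/99


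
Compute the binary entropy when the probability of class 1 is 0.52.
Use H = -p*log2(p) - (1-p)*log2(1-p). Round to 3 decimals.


H = -0.52*log2(0.52) - 0.48*log2(0.48) = 0.999.

0.999


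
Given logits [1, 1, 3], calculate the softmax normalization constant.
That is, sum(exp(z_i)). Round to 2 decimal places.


Denom = e^1=2.7183 + e^1=2.7183 + e^3=20.0855. Sum = 25.5221, which rounds to 25.52.

25.52


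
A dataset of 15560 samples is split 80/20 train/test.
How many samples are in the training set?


Test set = 15560 * 20% = 3112. Training set = 15560 - 3112 = 12448.

12448


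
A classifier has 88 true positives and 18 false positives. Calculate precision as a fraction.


Precision = TP / (TP + FP) = 88 / 106 = 44/53.

44/53


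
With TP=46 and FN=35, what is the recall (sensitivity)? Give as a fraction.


Recall = TP / (TP + FN) = 46 / 81 = 46/81.

46/81


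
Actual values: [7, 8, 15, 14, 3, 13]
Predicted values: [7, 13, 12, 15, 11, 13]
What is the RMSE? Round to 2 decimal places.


MSE = 16.5000. RMSE = sqrt(16.5000) = 4.06.

4.06


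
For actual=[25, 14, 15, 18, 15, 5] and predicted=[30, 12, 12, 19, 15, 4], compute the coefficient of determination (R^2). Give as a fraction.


Mean(y) = 46/3. SS_res = 40. SS_tot = 628/3. R^2 = 1 - 40/(628/3) = 127/157.

127/157


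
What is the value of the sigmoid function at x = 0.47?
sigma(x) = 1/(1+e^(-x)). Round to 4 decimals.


sigma(0.47) = 1/(1+e^(-0.47)) = 1/(1+0.625002) = 1/1.625002 = 0.6154.

0.6154


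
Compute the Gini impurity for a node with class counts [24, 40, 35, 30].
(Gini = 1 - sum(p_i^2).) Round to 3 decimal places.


Total = 129. Proportions: 24/129, 40/129, 35/129, 30/129. sum(p_i^2) = 0.2585. Gini = 1 - 0.2585 = 0.7415, which rounds to 0.742.

0.742


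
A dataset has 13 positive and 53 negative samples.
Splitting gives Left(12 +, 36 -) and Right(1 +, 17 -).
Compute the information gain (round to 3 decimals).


H(parent) = 0.7158. H(left) = 0.8113, H(right) = 0.3095. Weighted = (48/66)*0.8113 + (18/66)*0.3095 = 0.6744. IG = 0.7158 - 0.6744 = 0.0414, which rounds to 0.041.

0.041


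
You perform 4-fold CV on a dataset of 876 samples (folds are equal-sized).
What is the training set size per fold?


Each validation fold has 876/4 = 219 samples. Training set = 876 - 219 = 657.

657


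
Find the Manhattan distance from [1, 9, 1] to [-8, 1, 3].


d = sum of absolute differences: |1--8|=9 + |9-1|=8 + |1-3|=2 = 19.

19


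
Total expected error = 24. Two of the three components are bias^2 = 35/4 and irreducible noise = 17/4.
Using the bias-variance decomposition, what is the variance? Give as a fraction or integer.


Total error = bias^2 + variance + irreducible noise. So variance = 24 - 35/4 - 17/4 = 11.

11


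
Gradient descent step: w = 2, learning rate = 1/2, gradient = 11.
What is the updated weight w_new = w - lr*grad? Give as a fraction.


w_new = 2 - 1/2 * 11 = 2 - 11/2 = -7/2.

-7/2


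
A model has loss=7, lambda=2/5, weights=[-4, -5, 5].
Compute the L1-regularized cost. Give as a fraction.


L1 norm = sum(|w|) = 14. J = 7 + 2/5 * 14 = 63/5.

63/5


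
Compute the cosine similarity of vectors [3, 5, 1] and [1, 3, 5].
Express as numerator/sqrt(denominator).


dot = 23. |a|^2 = 35, |b|^2 = 35. cos = 23/sqrt(1225).

23/sqrt(1225)


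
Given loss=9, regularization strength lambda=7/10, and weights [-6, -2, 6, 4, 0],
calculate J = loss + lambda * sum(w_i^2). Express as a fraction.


L2 sq norm = sum(w^2) = 92. J = 9 + 7/10 * 92 = 367/5.

367/5


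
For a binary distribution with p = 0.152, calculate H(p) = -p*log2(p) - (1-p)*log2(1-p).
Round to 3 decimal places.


H = -0.152*log2(0.152) - 0.848*log2(0.848) = 0.615.

0.615


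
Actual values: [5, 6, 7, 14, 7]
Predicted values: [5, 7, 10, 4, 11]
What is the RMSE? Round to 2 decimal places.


MSE = 25.2000. RMSE = sqrt(25.2000) = 5.02.

5.02


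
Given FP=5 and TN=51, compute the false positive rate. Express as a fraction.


FPR = FP / (FP + TN) = 5 / 56 = 5/56.

5/56


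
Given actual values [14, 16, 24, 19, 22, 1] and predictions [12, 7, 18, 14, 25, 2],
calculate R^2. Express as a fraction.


Mean(y) = 16. SS_res = 156. SS_tot = 338. R^2 = 1 - 156/(338) = 7/13.

7/13


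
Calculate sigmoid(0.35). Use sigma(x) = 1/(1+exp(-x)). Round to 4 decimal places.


sigma(0.35) = 1/(1+e^(-0.35)) = 1/(1+0.704688) = 1/1.704688 = 0.5866.

0.5866


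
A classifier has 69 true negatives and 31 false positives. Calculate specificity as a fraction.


Specificity = TN / (TN + FP) = 69 / 100 = 69/100.

69/100


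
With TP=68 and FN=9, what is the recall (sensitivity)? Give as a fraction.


Recall = TP / (TP + FN) = 68 / 77 = 68/77.

68/77


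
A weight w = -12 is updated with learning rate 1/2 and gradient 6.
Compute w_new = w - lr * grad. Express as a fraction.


w_new = -12 - 1/2 * 6 = -12 - 3 = -15.

-15


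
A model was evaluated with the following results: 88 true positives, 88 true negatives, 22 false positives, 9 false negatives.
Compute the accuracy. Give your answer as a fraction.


Accuracy = (TP + TN) / (TP + TN + FP + FN) = (88 + 88) / 207 = 176/207.

176/207


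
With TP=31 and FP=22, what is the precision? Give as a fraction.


Precision = TP / (TP + FP) = 31 / 53 = 31/53.

31/53


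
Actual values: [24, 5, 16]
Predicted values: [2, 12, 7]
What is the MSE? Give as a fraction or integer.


MSE = (1/3) * ((24-2)^2=484 + (5-12)^2=49 + (16-7)^2=81). Sum = 614. MSE = 614/3.

614/3


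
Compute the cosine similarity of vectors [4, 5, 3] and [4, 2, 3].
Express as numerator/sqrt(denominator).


dot = 35. |a|^2 = 50, |b|^2 = 29. cos = 35/sqrt(1450).

35/sqrt(1450)


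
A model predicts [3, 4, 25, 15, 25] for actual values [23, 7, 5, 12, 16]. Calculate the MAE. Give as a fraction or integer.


MAE = (1/5) * (|23-3|=20 + |7-4|=3 + |5-25|=20 + |12-15|=3 + |16-25|=9). Sum = 55. MAE = 11.

11


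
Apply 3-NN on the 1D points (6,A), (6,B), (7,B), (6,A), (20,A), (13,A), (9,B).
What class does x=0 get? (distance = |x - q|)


Distances: |6-0|=6, |6-0|=6, |7-0|=7, |6-0|=6, |20-0|=20, |13-0|=13, |9-0|=9. 3 nearest: (6,A), (6,A), (6,B). Counts: {'A': 2, 'B': 1}. Majority class: A.

A


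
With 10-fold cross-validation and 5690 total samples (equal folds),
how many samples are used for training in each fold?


Each validation fold has 5690/10 = 569 samples. Training set = 5690 - 569 = 5121.

5121


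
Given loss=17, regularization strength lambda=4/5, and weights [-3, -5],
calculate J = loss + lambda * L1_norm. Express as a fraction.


L1 norm = sum(|w|) = 8. J = 17 + 4/5 * 8 = 117/5.

117/5


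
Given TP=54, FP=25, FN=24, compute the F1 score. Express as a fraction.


Precision = 54/79 = 54/79. Recall = 54/78 = 9/13. F1 = 2*P*R/(P+R) = 108/157.

108/157


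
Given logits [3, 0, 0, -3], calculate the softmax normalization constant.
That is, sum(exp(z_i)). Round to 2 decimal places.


Denom = e^3=20.0855 + e^0=1.0000 + e^0=1.0000 + e^-3=0.0498. Sum = 22.1353, which rounds to 22.14.

22.14


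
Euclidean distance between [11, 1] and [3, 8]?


d = sqrt(sum of squared differences). (11-3)^2=64, (1-8)^2=49. Sum = 113.

sqrt(113)


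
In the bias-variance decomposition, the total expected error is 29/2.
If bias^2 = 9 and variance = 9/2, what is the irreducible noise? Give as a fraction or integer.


Total error = bias^2 + variance + irreducible noise. So irreducible noise = 29/2 - 9 - 9/2 = 1.

1


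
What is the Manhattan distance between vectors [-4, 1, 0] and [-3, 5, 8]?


d = sum of absolute differences: |-4--3|=1 + |1-5|=4 + |0-8|=8 = 13.

13


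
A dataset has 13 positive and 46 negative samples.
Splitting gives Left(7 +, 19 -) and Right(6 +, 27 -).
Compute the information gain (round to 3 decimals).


H(parent) = 0.7608. H(left) = 0.8404, H(right) = 0.6840. Weighted = (26/59)*0.8404 + (33/59)*0.6840 = 0.7529. IG = 0.7608 - 0.7529 = 0.0079, which rounds to 0.008.

0.008


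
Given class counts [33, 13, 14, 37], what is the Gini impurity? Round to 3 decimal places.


Total = 97. Proportions: 33/97, 13/97, 14/97, 37/97. sum(p_i^2) = 0.3000. Gini = 1 - 0.3000 = 0.7000, which rounds to 0.700.

0.700


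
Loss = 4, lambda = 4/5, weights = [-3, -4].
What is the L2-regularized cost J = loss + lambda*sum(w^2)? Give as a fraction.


L2 sq norm = sum(w^2) = 25. J = 4 + 4/5 * 25 = 24.

24


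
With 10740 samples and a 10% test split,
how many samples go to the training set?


Test set = 10740 * 10% = 1074. Training set = 10740 - 1074 = 9666.

9666


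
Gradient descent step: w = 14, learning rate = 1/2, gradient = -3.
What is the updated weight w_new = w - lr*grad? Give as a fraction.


w_new = 14 - 1/2 * -3 = 14 - -3/2 = 31/2.

31/2


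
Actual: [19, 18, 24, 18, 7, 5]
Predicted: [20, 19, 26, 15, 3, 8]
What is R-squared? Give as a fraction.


Mean(y) = 91/6. SS_res = 40. SS_tot = 1673/6. R^2 = 1 - 40/(1673/6) = 1433/1673.

1433/1673


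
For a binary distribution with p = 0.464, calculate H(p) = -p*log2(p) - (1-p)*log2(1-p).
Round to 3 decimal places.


H = -0.464*log2(0.464) - 0.536*log2(0.536) = 0.996.

0.996


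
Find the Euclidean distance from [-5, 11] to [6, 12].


d = sqrt(sum of squared differences). (-5-6)^2=121, (11-12)^2=1. Sum = 122.

sqrt(122)


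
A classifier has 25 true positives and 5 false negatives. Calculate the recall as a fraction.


Recall = TP / (TP + FN) = 25 / 30 = 5/6.

5/6


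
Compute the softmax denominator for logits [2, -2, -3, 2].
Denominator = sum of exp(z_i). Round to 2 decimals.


Denom = e^2=7.3891 + e^-2=0.1353 + e^-3=0.0498 + e^2=7.3891. Sum = 14.9633, which rounds to 14.96.

14.96


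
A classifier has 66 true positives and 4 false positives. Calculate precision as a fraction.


Precision = TP / (TP + FP) = 66 / 70 = 33/35.

33/35


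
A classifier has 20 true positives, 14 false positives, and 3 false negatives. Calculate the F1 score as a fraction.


Precision = 20/34 = 10/17. Recall = 20/23 = 20/23. F1 = 2*P*R/(P+R) = 40/57.

40/57


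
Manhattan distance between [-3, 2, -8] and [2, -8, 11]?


d = sum of absolute differences: |-3-2|=5 + |2--8|=10 + |-8-11|=19 = 34.

34


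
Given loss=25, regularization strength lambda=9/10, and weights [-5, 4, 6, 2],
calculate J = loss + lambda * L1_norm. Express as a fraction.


L1 norm = sum(|w|) = 17. J = 25 + 9/10 * 17 = 403/10.

403/10


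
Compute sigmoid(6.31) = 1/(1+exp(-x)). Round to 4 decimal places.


sigma(6.31) = 1/(1+e^(-6.31)) = 1/(1+0.001818) = 1/1.001818 = 0.9982.

0.9982


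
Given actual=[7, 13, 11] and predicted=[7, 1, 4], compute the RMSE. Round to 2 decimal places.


MSE = 64.3333. RMSE = sqrt(64.3333) = 8.02.

8.02


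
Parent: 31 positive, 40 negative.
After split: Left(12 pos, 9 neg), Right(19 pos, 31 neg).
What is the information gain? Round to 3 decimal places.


H(parent) = 0.9884. H(left) = 0.9852, H(right) = 0.9580. Weighted = (21/71)*0.9852 + (50/71)*0.9580 = 0.9660. IG = 0.9884 - 0.9660 = 0.0224, which rounds to 0.022.

0.022


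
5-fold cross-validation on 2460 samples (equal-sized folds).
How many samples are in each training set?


Each validation fold has 2460/5 = 492 samples. Training set = 2460 - 492 = 1968.

1968


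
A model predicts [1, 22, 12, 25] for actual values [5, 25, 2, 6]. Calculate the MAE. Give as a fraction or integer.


MAE = (1/4) * (|5-1|=4 + |25-22|=3 + |2-12|=10 + |6-25|=19). Sum = 36. MAE = 9.

9


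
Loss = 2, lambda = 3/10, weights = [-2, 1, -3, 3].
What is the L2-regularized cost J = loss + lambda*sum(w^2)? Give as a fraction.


L2 sq norm = sum(w^2) = 23. J = 2 + 3/10 * 23 = 89/10.

89/10


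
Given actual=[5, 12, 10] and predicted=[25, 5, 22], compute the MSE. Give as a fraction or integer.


MSE = (1/3) * ((5-25)^2=400 + (12-5)^2=49 + (10-22)^2=144). Sum = 593. MSE = 593/3.

593/3


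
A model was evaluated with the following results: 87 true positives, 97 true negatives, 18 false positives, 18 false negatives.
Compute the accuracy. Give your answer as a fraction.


Accuracy = (TP + TN) / (TP + TN + FP + FN) = (87 + 97) / 220 = 46/55.

46/55


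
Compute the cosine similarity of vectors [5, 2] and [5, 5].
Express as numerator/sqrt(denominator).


dot = 35. |a|^2 = 29, |b|^2 = 50. cos = 35/sqrt(1450).

35/sqrt(1450)


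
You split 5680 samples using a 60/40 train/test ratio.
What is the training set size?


Test set = 5680 * 40% = 2272. Training set = 5680 - 2272 = 3408.

3408


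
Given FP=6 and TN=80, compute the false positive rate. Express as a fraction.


FPR = FP / (FP + TN) = 6 / 86 = 3/43.

3/43


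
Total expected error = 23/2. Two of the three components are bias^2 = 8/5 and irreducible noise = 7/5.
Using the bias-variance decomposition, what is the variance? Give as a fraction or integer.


Total error = bias^2 + variance + irreducible noise. So variance = 23/2 - 8/5 - 7/5 = 17/2.

17/2


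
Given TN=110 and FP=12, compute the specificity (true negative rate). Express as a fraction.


Specificity = TN / (TN + FP) = 110 / 122 = 55/61.

55/61


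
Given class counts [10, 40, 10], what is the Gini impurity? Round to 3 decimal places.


Total = 60. Proportions: 10/60, 40/60, 10/60. sum(p_i^2) = 0.5000. Gini = 1 - 0.5000 = 0.5000, which rounds to 0.500.

0.500


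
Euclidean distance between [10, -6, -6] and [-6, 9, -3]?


d = sqrt(sum of squared differences). (10--6)^2=256, (-6-9)^2=225, (-6--3)^2=9. Sum = 490.

sqrt(490)


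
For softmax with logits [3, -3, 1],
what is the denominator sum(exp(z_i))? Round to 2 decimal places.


Denom = e^3=20.0855 + e^-3=0.0498 + e^1=2.7183. Sum = 22.8536, which rounds to 22.85.

22.85


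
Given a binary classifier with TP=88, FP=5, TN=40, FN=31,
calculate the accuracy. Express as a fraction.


Accuracy = (TP + TN) / (TP + TN + FP + FN) = (88 + 40) / 164 = 32/41.

32/41


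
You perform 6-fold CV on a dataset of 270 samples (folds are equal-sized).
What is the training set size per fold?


Each validation fold has 270/6 = 45 samples. Training set = 270 - 45 = 225.

225


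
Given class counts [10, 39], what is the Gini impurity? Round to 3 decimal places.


Total = 49. Proportions: 10/49, 39/49. sum(p_i^2) = 0.6751. Gini = 1 - 0.6751 = 0.3249, which rounds to 0.325.

0.325


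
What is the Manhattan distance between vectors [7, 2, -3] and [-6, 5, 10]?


d = sum of absolute differences: |7--6|=13 + |2-5|=3 + |-3-10|=13 = 29.

29


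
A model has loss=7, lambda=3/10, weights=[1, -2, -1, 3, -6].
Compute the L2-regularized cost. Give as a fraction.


L2 sq norm = sum(w^2) = 51. J = 7 + 3/10 * 51 = 223/10.

223/10


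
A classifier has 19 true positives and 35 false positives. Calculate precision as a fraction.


Precision = TP / (TP + FP) = 19 / 54 = 19/54.

19/54


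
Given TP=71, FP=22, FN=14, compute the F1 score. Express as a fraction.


Precision = 71/93 = 71/93. Recall = 71/85 = 71/85. F1 = 2*P*R/(P+R) = 71/89.

71/89


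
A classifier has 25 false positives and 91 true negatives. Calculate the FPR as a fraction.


FPR = FP / (FP + TN) = 25 / 116 = 25/116.

25/116


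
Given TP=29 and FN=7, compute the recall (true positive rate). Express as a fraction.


Recall = TP / (TP + FN) = 29 / 36 = 29/36.

29/36


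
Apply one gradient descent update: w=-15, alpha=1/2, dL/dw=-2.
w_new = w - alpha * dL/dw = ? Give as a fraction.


w_new = -15 - 1/2 * -2 = -15 - -1 = -14.

-14


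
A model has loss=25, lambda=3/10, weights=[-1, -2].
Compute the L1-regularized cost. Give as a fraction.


L1 norm = sum(|w|) = 3. J = 25 + 3/10 * 3 = 259/10.

259/10


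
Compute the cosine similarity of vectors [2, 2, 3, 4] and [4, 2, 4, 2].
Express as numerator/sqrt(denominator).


dot = 32. |a|^2 = 33, |b|^2 = 40. cos = 32/sqrt(1320).

32/sqrt(1320)


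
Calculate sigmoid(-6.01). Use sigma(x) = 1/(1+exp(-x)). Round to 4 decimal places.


sigma(-6.01) = 1/(1+e^(6.01)) = 1/(1+407.483320) = 1/408.483320 = 0.0024.

0.0024


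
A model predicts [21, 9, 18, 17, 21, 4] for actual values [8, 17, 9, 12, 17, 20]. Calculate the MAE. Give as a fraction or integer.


MAE = (1/6) * (|8-21|=13 + |17-9|=8 + |9-18|=9 + |12-17|=5 + |17-21|=4 + |20-4|=16). Sum = 55. MAE = 55/6.

55/6


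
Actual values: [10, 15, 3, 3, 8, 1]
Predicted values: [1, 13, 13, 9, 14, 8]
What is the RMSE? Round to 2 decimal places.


MSE = 51.0000. RMSE = sqrt(51.0000) = 7.14.

7.14


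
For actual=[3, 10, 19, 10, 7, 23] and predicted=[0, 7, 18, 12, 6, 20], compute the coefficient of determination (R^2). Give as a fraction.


Mean(y) = 12. SS_res = 33. SS_tot = 284. R^2 = 1 - 33/(284) = 251/284.

251/284


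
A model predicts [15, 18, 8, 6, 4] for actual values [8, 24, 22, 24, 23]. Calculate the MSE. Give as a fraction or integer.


MSE = (1/5) * ((8-15)^2=49 + (24-18)^2=36 + (22-8)^2=196 + (24-6)^2=324 + (23-4)^2=361). Sum = 966. MSE = 966/5.

966/5


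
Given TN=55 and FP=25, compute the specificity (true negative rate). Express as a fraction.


Specificity = TN / (TN + FP) = 55 / 80 = 11/16.

11/16


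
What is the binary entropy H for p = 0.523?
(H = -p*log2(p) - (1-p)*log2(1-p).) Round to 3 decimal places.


H = -0.523*log2(0.523) - 0.477*log2(0.477) = 0.998.

0.998


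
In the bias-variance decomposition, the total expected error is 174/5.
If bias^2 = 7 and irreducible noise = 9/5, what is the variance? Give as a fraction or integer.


Total error = bias^2 + variance + irreducible noise. So variance = 174/5 - 7 - 9/5 = 26.

26


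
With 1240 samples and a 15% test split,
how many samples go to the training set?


Test set = 1240 * 15% = 186. Training set = 1240 - 186 = 1054.

1054


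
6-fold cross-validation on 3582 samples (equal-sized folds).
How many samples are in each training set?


Each validation fold has 3582/6 = 597 samples. Training set = 3582 - 597 = 2985.

2985


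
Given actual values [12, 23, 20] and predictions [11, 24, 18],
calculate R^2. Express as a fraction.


Mean(y) = 55/3. SS_res = 6. SS_tot = 194/3. R^2 = 1 - 6/(194/3) = 88/97.

88/97


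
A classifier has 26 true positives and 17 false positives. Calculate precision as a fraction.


Precision = TP / (TP + FP) = 26 / 43 = 26/43.

26/43


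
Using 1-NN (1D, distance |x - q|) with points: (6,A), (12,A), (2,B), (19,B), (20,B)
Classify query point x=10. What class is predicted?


Distances: |6-10|=4, |12-10|=2, |2-10|=8, |19-10|=9, |20-10|=10. 1 nearest: (12,A). Counts: {'A': 1}. Majority class: A.

A


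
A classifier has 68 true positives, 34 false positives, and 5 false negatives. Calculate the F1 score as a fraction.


Precision = 68/102 = 2/3. Recall = 68/73 = 68/73. F1 = 2*P*R/(P+R) = 136/175.

136/175


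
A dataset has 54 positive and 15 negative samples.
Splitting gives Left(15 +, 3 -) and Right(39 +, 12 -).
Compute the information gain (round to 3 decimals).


H(parent) = 0.7554. H(left) = 0.6500, H(right) = 0.7871. Weighted = (18/69)*0.6500 + (51/69)*0.7871 = 0.7513. IG = 0.7554 - 0.7513 = 0.0041, which rounds to 0.004.

0.004


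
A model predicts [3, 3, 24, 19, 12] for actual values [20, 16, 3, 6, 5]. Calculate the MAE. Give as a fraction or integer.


MAE = (1/5) * (|20-3|=17 + |16-3|=13 + |3-24|=21 + |6-19|=13 + |5-12|=7). Sum = 71. MAE = 71/5.

71/5


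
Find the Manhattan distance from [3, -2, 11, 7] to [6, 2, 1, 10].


d = sum of absolute differences: |3-6|=3 + |-2-2|=4 + |11-1|=10 + |7-10|=3 = 20.

20


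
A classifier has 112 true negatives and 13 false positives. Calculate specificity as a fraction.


Specificity = TN / (TN + FP) = 112 / 125 = 112/125.

112/125


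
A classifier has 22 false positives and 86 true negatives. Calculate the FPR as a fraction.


FPR = FP / (FP + TN) = 22 / 108 = 11/54.

11/54


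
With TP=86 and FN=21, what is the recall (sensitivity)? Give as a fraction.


Recall = TP / (TP + FN) = 86 / 107 = 86/107.

86/107


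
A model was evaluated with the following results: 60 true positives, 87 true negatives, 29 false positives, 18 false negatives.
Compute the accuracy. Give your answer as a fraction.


Accuracy = (TP + TN) / (TP + TN + FP + FN) = (60 + 87) / 194 = 147/194.

147/194


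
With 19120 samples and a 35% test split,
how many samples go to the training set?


Test set = 19120 * 35% = 6692. Training set = 19120 - 6692 = 12428.

12428


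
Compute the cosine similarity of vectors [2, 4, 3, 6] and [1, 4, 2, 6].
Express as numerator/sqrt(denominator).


dot = 60. |a|^2 = 65, |b|^2 = 57. cos = 60/sqrt(3705).

60/sqrt(3705)


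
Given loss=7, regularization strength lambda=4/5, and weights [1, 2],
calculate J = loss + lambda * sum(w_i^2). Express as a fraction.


L2 sq norm = sum(w^2) = 5. J = 7 + 4/5 * 5 = 11.

11


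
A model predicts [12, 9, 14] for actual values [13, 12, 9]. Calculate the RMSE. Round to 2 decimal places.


MSE = 11.6667. RMSE = sqrt(11.6667) = 3.42.

3.42


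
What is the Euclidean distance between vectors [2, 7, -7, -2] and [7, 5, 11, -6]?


d = sqrt(sum of squared differences). (2-7)^2=25, (7-5)^2=4, (-7-11)^2=324, (-2--6)^2=16. Sum = 369.

sqrt(369)


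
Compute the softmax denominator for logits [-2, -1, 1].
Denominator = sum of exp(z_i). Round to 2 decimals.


Denom = e^-2=0.1353 + e^-1=0.3679 + e^1=2.7183. Sum = 3.2215, which rounds to 3.22.

3.22


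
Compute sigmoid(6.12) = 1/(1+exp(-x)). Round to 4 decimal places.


sigma(6.12) = 1/(1+e^(-6.12)) = 1/(1+0.002198) = 1/1.002198 = 0.9978.

0.9978


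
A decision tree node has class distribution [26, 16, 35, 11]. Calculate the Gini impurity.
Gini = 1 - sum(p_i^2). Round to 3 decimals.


Total = 88. Proportions: 26/88, 16/88, 35/88, 11/88. sum(p_i^2) = 0.2942. Gini = 1 - 0.2942 = 0.7058, which rounds to 0.706.

0.706
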